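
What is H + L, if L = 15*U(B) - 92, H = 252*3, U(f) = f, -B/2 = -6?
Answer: 844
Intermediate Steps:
B = 12 (B = -2*(-6) = 12)
H = 756
L = 88 (L = 15*12 - 92 = 180 - 92 = 88)
H + L = 756 + 88 = 844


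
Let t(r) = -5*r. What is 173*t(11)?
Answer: -9515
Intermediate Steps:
173*t(11) = 173*(-5*11) = 173*(-55) = -9515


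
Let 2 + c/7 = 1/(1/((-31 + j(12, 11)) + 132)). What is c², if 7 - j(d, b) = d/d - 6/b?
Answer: 66048129/121 ≈ 5.4585e+5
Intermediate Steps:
j(d, b) = 6 + 6/b (j(d, b) = 7 - (d/d - 6/b) = 7 - (1 - 6/b) = 7 + (-1 + 6/b) = 6 + 6/b)
c = 8127/11 (c = -14 + 7/(1/((-31 + (6 + 6/11)) + 132)) = -14 + 7/(1/((-31 + 72/11) + 132)) = -14 + 7/(1/(-269/11 + 132)) = -14 + 7/(1/(1183/11)) = -14 + 7/(11/1183) = -14 + 7*(1183/11) = -14 + 8281/11 = 8127/11 ≈ 738.82)
c² = (8127/11)² = 66048129/121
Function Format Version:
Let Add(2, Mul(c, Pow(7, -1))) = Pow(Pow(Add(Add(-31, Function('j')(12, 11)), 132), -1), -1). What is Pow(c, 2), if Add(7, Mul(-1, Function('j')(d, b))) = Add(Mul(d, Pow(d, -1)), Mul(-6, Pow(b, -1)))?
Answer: Rational(66048129, 121) ≈ 5.4585e+5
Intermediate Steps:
Function('j')(d, b) = Add(6, Mul(6, Pow(b, -1))) (Function('j')(d, b) = Add(7, Mul(-1, Add(Mul(d, Pow(d, -1)), Mul(-6, Pow(b, -1))))) = Add(7, Mul(-1, Add(1, Mul(-6, Pow(b, -1))))) = Add(7, Add(-1, Mul(6, Pow(b, -1)))) = Add(6, Mul(6, Pow(b, -1))))
c = Rational(8127, 11) (c = Add(-14, Mul(7, Pow(Pow(Add(Add(-31, Add(6, Mul(6, Pow(11, -1)))), 132), -1), -1))) = Add(-14, Mul(7, Pow(Pow(Add(Add(-31, Add(6, Mul(6, Rational(1, 11)))), 132), -1), -1))) = Add(-14, Mul(7, Pow(Pow(Add(Add(-31, Add(6, Rational(6, 11))), 132), -1), -1))) = Add(-14, Mul(7, Pow(Pow(Add(Add(-31, Rational(72, 11)), 132), -1), -1))) = Add(-14, Mul(7, Pow(Pow(Add(Rational(-269, 11), 132), -1), -1))) = Add(-14, Mul(7, Pow(Pow(Rational(1183, 11), -1), -1))) = Add(-14, Mul(7, Pow(Rational(11, 1183), -1))) = Add(-14, Mul(7, Rational(1183, 11))) = Add(-14, Rational(8281, 11)) = Rational(8127, 11) ≈ 738.82)
Pow(c, 2) = Pow(Rational(8127, 11), 2) = Rational(66048129, 121)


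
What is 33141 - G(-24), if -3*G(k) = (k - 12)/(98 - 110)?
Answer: 33142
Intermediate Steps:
G(k) = -1/3 + k/36 (G(k) = -(k - 12)/(3*(98 - 110)) = -(-12 + k)/(3*(-12)) = -(-12 + k)*(-1)/(3*12) = -(1 - k/12)/3 = -1/3 + k/36)
33141 - G(-24) = 33141 - (-1/3 + (1/36)*(-24)) = 33141 - (-1/3 - 2/3) = 33141 - 1*(-1) = 33141 + 1 = 33142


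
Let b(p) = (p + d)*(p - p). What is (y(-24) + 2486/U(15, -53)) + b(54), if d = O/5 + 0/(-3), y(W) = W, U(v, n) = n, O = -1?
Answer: -3758/53 ≈ -70.906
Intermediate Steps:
d = -⅕ (d = -1/5 + 0/(-3) = -1*⅕ + 0*(-⅓) = -⅕ + 0 = -⅕ ≈ -0.20000)
b(p) = 0 (b(p) = (p - ⅕)*(p - p) = (-⅕ + p)*0 = 0)
(y(-24) + 2486/U(15, -53)) + b(54) = (-24 + 2486/(-53)) + 0 = (-24 + 2486*(-1/53)) + 0 = (-24 - 2486/53) + 0 = -3758/53 + 0 = -3758/53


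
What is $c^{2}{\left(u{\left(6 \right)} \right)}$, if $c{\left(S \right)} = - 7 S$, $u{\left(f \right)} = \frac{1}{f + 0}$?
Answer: $\frac{49}{36} \approx 1.3611$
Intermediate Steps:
$u{\left(f \right)} = \frac{1}{f}$
$c^{2}{\left(u{\left(6 \right)} \right)} = \left(- \frac{7}{6}\right)^{2} = \frac{49}{36}$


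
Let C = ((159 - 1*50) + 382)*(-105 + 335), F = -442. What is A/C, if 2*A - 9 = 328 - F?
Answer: 779/225860 ≈ 0.0034490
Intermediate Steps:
C = 112930 (C = ((159 - 50) + 382)*230 = (109 + 382)*230 = 491*230 = 112930)
A = 779/2 (A = 9/2 + (328 - 1*(-442))/2 = 9/2 + (328 + 442)/2 = 9/2 + (1/2)*770 = 9/2 + 385 = 779/2 ≈ 389.50)
A/C = (779/2)/112930 = (779/2)*(1/112930) = 779/225860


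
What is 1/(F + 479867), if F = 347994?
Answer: 1/827861 ≈ 1.2079e-6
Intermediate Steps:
1/(F + 479867) = 1/(347994 + 479867) = 1/827861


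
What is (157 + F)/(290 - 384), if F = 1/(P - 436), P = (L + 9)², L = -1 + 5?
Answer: -20959/12549 ≈ -1.6702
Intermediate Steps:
L = 4
P = 169 (P = (4 + 9)² = 13² = 169)
F = -1/267 (F = 1/(169 - 436) = 1/(-267) = -1/267 ≈ -0.0037453)
(157 + F)/(290 - 384) = (157 - 1/267)/(290 - 384) = (41918/267)/(-94) = (41918/267)*(-1/94) = -20959/12549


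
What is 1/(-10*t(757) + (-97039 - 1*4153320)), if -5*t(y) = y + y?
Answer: -1/4247331 ≈ -2.3544e-7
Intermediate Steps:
t(y) = -2*y/5 (t(y) = -(y + y)/5 = -2*y/5)
1/(-10*t(757) + (-97039 - 1*4153320)) = 1/(-(-4)*757 + (-97039 - 1*4153320)) = 1/(-10*(-1514/5) + (-97039 - 4153320)) = 1/(3028 - 4250359) = 1/(-4247331) = -1/4247331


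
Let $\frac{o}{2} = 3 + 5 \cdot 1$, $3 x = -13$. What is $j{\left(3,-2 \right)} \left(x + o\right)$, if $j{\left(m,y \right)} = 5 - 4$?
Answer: $\frac{35}{3} \approx 11.667$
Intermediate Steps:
$x = - \frac{13}{3}$ ($x = \frac{1}{3} \left(-13\right) = - \frac{13}{3} \approx -4.3333$)
$o = 16$ ($o = 2 \left(3 + 5 \cdot 1\right) = 2 \left(3 + 5\right) = 2 \cdot 8 = 16$)
$j{\left(m,y \right)} = 1$
$j{\left(3,-2 \right)} \left(x + o\right) = 1 \left(- \frac{13}{3} + 16\right) = 1 \cdot \frac{35}{3} = \frac{35}{3}$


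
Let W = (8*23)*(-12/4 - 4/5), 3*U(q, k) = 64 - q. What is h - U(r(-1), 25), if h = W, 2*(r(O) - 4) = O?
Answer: -21581/30 ≈ -719.37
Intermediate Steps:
r(O) = 4 + O/2
U(q, k) = 64/3 - q/3 (U(q, k) = (64 - q)/3 = 64/3 - q/3)
W = -3496/5 (W = 184*(-12*¼ - 4*⅕) = 184*(-3 - ⅘) = 184*(-19/5) = -3496/5 ≈ -699.20)
h = -3496/5 ≈ -699.20
h - U(r(-1), 25) = -3496/5 - (64/3 - (4 + (½)*(-1))/3) = -3496/5 - (64/3 - (4 - ½)/3) = -3496/5 - (64/3 - ⅓*7/2) = -3496/5 - (64/3 - 7/6) = -3496/5 - 1*121/6 = -3496/5 - 121/6 = -21581/30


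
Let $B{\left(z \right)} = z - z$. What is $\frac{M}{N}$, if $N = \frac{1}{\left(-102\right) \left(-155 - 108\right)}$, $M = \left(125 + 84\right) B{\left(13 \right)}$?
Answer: $0$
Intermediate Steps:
$B{\left(z \right)} = 0$
$M = 0$ ($M = \left(125 + 84\right) 0 = 209 \cdot 0 = 0$)
$N = \frac{1}{26826}$ ($N = \frac{1}{\left(-102\right) \left(-263\right)} = \frac{1}{26826} \approx 3.7277 \cdot 10^{-5}$)
$\frac{M}{N} = 0 \frac{1}{\frac{1}{26826}} = 0 \cdot 26826 = 0$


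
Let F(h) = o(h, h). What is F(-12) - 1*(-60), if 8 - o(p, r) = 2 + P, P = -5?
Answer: 71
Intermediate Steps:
o(p, r) = 11 (o(p, r) = 8 - (2 - 5) = 8 - 1*(-3) = 8 + 3 = 11)
F(h) = 11
F(-12) - 1*(-60) = 11 - 1*(-60) = 11 + 60 = 71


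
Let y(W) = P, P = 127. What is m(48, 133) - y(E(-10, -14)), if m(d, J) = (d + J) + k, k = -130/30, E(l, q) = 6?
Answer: 149/3 ≈ 49.667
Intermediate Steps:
y(W) = 127
k = -13/3 (k = -130*1/30 = -13/3 ≈ -4.3333)
m(d, J) = -13/3 + J + d (m(d, J) = (d + J) - 13/3 = (J + d) - 13/3 = -13/3 + J + d)
m(48, 133) - y(E(-10, -14)) = (-13/3 + 133 + 48) - 1*127 = 530/3 - 127 = 149/3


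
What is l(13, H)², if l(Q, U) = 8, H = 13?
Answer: 64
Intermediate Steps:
l(13, H)² = 8² = 64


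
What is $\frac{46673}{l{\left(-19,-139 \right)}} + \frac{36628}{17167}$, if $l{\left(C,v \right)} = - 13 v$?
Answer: $\frac{867422187}{31020769} \approx 27.963$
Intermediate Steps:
$\frac{46673}{l{\left(-19,-139 \right)}} + \frac{36628}{17167} = \frac{46673}{\left(-13\right) \left(-139\right)} + \frac{36628}{17167} = \frac{46673}{1807} + 36628 \cdot \frac{1}{17167} = 46673 \cdot \frac{1}{1807} + \frac{36628}{17167} = \frac{46673}{1807} + \frac{36628}{17167} = \frac{867422187}{31020769}$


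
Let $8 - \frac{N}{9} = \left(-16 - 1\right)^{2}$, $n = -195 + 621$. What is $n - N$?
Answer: $2955$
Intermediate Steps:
$n = 426$
$N = -2529$ ($N = 72 - 9 \left(-16 - 1\right)^{2} = 72 - 9 \left(-17\right)^{2} = 72 - 2601 = -2529$)
$n - N = 426 - -2529 = 426 + 2529 = 2955$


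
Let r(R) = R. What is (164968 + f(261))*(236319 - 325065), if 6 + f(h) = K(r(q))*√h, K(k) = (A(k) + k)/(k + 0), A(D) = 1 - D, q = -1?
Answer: -14639717652 + 266238*√29 ≈ -1.4638e+10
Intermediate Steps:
K(k) = 1/k (K(k) = ((1 - k) + k)/(k + 0) = 1/k)
f(h) = -6 - √h (f(h) = -6 + √h/(-1) = -6 - √h)
(164968 + f(261))*(236319 - 325065) = (164968 + (-6 - √261))*(236319 - 325065) = (164968 + (-6 - 3*√29))*(-88746) = (164962 - 3*√29)*(-88746) = -14639717652 + 266238*√29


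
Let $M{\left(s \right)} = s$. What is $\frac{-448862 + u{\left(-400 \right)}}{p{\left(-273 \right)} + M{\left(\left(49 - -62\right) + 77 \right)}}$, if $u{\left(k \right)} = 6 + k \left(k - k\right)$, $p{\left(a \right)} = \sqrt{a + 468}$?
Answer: $- \frac{84384928}{35149} + \frac{448856 \sqrt{195}}{35149} \approx -2222.5$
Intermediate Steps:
$p{\left(a \right)} = \sqrt{468 + a}$
$u{\left(k \right)} = 6$ ($u{\left(k \right)} = 6 + k 0 = 6 + 0 = 6$)
$\frac{-448862 + u{\left(-400 \right)}}{p{\left(-273 \right)} + M{\left(\left(49 - -62\right) + 77 \right)}} = \frac{-448862 + 6}{\sqrt{468 - 273} + \left(\left(49 - -62\right) + 77\right)} = - \frac{448856}{\sqrt{195} + \left(\left(49 + 62\right) + 77\right)} = - \frac{448856}{\sqrt{195} + \left(111 + 77\right)} = - \frac{448856}{\sqrt{195} + 188} = - \frac{448856}{188 + \sqrt{195}}$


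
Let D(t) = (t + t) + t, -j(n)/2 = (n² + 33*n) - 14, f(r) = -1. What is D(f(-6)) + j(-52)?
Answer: -1951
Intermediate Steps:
j(n) = 28 - 66*n - 2*n² (j(n) = -2*((n² + 33*n) - 14) = -2*(-14 + n² + 33*n) = 28 - 66*n - 2*n²)
D(t) = 3*t (D(t) = 2*t + t = 3*t)
D(f(-6)) + j(-52) = 3*(-1) + (28 - 66*(-52) - 2*(-52)²) = -3 + (28 + 3432 - 2*2704) = -3 + (28 + 3432 - 5408) = -3 - 1948 = -1951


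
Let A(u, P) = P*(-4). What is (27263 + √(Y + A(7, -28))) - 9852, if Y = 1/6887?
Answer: 17411 + 3*√590250335/6887 ≈ 17422.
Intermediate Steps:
A(u, P) = -4*P
Y = 1/6887 ≈ 0.00014520
(27263 + √(Y + A(7, -28))) - 9852 = (27263 + √(1/6887 - 4*(-28))) - 9852 = (27263 + √(1/6887 + 112)) - 9852 = (27263 + √(771345/6887)) - 9852 = (27263 + 3*√590250335/6887) - 9852 = 17411 + 3*√590250335/6887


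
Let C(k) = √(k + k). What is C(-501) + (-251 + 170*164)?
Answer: 27629 + I*√1002 ≈ 27629.0 + 31.654*I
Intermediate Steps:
C(k) = √2*√k (C(k) = √(2*k) = √2*√k)
C(-501) + (-251 + 170*164) = √2*√(-501) + (-251 + 170*164) = √2*(I*√501) + (-251 + 27880) = I*√1002 + 27629 = 27629 + I*√1002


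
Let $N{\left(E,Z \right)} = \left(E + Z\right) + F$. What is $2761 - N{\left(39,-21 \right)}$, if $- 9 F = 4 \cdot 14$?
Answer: $\frac{24743}{9} \approx 2749.2$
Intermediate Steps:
$F = - \frac{56}{9}$ ($F = - \frac{4 \cdot 14}{9} = \left(- \frac{1}{9}\right) 56 = - \frac{56}{9} \approx -6.2222$)
$N{\left(E,Z \right)} = - \frac{56}{9} + E + Z$ ($N{\left(E,Z \right)} = \left(E + Z\right) - \frac{56}{9} = - \frac{56}{9} + E + Z$)
$2761 - N{\left(39,-21 \right)} = 2761 - \left(- \frac{56}{9} + 39 - 21\right) = 2761 - \frac{106}{9} = \frac{24743}{9}$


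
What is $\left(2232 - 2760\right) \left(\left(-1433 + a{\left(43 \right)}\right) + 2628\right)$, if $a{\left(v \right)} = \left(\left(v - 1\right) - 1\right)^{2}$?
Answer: $-1518528$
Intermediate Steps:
$a{\left(v \right)} = \left(-2 + v\right)^{2}$ ($a{\left(v \right)} = \left(\left(v - 1\right) - 1\right)^{2} = \left(\left(-1 + v\right) - 1\right)^{2} = \left(-2 + v\right)^{2}$)
$\left(2232 - 2760\right) \left(\left(-1433 + a{\left(43 \right)}\right) + 2628\right) = \left(2232 - 2760\right) \left(\left(-1433 + \left(-2 + 43\right)^{2}\right) + 2628\right) = \left(2232 - 2760\right) \left(\left(-1433 + 41^{2}\right) + 2628\right) = \left(2232 - 2760\right) \left(\left(-1433 + 1681\right) + 2628\right) = - 528 \left(248 + 2628\right) = \left(-528\right) 2876 = -1518528$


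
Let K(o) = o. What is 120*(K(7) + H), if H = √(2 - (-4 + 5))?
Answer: 960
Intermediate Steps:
H = 1 (H = √(2 - 1*1) = √(2 - 1) = √1 = 1)
120*(K(7) + H) = 120*(7 + 1) = 120*8 = 960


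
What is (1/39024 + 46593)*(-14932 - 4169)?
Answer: -11576767398511/13008 ≈ -8.8997e+8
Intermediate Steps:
(1/39024 + 46593)*(-14932 - 4169) = (1/39024 + 46593)*(-19101) = (1818245233/39024)*(-19101) = -11576767398511/13008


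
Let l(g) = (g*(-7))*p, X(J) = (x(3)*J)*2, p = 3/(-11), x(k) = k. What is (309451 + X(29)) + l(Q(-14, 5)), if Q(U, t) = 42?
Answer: 3406757/11 ≈ 3.0971e+5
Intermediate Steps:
p = -3/11 (p = 3*(-1/11) = -3/11 ≈ -0.27273)
X(J) = 6*J (X(J) = (3*J)*2 = 6*J)
l(g) = 21*g/11 (l(g) = (g*(-7))*(-3/11) = -7*g*(-3/11) = 21*g/11)
(309451 + X(29)) + l(Q(-14, 5)) = (309451 + 6*29) + (21/11)*42 = (309451 + 174) + 882/11 = 309625 + 882/11 = 3406757/11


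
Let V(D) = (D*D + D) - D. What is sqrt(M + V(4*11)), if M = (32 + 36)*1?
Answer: 2*sqrt(501) ≈ 44.766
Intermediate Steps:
V(D) = D**2 (V(D) = (D**2 + D) - D = (D + D**2) - D = D**2)
M = 68 (M = 68*1 = 68)
sqrt(M + V(4*11)) = sqrt(68 + (4*11)**2) = sqrt(68 + 44**2) = sqrt(68 + 1936) = sqrt(2004) = 2*sqrt(501)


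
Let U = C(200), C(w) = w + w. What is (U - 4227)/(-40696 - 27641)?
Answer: 3827/68337 ≈ 0.056002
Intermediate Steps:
C(w) = 2*w
U = 400 (U = 2*200 = 400)
(U - 4227)/(-40696 - 27641) = (400 - 4227)/(-40696 - 27641) = -3827/(-68337) = -3827*(-1/68337) = 3827/68337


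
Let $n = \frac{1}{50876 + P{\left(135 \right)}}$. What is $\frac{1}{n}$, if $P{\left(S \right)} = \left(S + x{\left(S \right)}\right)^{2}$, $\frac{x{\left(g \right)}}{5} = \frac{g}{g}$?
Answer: $70476$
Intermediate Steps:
$x{\left(g \right)} = 5$ ($x{\left(g \right)} = 5 \frac{g}{g} = 5 \cdot 1 = 5$)
$P{\left(S \right)} = \left(5 + S\right)^{2}$ ($P{\left(S \right)} = \left(S + 5\right)^{2} = \left(5 + S\right)^{2}$)
$n = \frac{1}{70476}$ ($n = \frac{1}{50876 + \left(5 + 135\right)^{2}} = \frac{1}{50876 + 140^{2}} = \frac{1}{50876 + 19600} = \frac{1}{70476} \approx 1.4189 \cdot 10^{-5}$)
$\frac{1}{n} = \frac{1}{\frac{1}{70476}} = 70476$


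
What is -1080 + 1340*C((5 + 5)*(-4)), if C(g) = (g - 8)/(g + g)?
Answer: -276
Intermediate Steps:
C(g) = (-8 + g)/(2*g) (C(g) = (-8 + g)/((2*g)) = (-8 + g)*(1/(2*g)) = (-8 + g)/(2*g))
-1080 + 1340*C((5 + 5)*(-4)) = -1080 + 1340*((-8 + (5 + 5)*(-4))/(2*(((5 + 5)*(-4))))) = -1080 + 1340*((-8 + 10*(-4))/(2*((10*(-4))))) = -1080 + 1340*((½)*(-8 - 40)/(-40)) = -1080 + 1340*((½)*(-1/40)*(-48)) = -1080 + 1340*(⅗) = -1080 + 804 = -276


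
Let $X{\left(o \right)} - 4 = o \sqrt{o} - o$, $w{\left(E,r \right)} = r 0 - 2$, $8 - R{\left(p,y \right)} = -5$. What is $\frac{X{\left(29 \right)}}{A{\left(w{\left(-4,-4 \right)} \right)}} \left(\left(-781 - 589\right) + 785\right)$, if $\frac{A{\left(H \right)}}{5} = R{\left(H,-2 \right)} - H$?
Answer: $195 - \frac{1131 \sqrt{29}}{5} \approx -1023.1$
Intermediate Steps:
$R{\left(p,y \right)} = 13$ ($R{\left(p,y \right)} = 8 - -5 = 8 + 5 = 13$)
$w{\left(E,r \right)} = -2$ ($w{\left(E,r \right)} = 0 - 2 = -2$)
$A{\left(H \right)} = 65 - 5 H$ ($A{\left(H \right)} = 5 \left(13 - H\right) = 65 - 5 H$)
$X{\left(o \right)} = 4 + o^{\frac{3}{2}} - o$ ($X{\left(o \right)} = 4 + \left(o \sqrt{o} - o\right) = 4 + \left(o^{\frac{3}{2}} - o\right) = 4 + o^{\frac{3}{2}} - o$)
$\frac{X{\left(29 \right)}}{A{\left(w{\left(-4,-4 \right)} \right)}} \left(\left(-781 - 589\right) + 785\right) = \frac{4 + 29^{\frac{3}{2}} - 29}{65 - -10} \left(\left(-781 - 589\right) + 785\right) = \frac{4 + 29 \sqrt{29} - 29}{65 + 10} \left(-1370 + 785\right) = \frac{-25 + 29 \sqrt{29}}{75} \left(-585\right) = \left(-25 + 29 \sqrt{29}\right) \frac{1}{75} \left(-585\right) = \left(- \frac{1}{3} + \frac{29 \sqrt{29}}{75}\right) \left(-585\right) = 195 - \frac{1131 \sqrt{29}}{5}$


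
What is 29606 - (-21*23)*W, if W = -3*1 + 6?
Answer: 31055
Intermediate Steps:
W = 3 (W = -3 + 6 = 3)
29606 - (-21*23)*W = 29606 - (-21*23)*3 = 29606 - (-483)*3 = 29606 - 1*(-1449) = 29606 + 1449 = 31055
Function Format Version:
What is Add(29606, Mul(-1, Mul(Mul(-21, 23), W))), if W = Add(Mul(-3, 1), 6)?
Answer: 31055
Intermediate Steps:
W = 3 (W = Add(-3, 6) = 3)
Add(29606, Mul(-1, Mul(Mul(-21, 23), W))) = Add(29606, Mul(-1, Mul(Mul(-21, 23), 3))) = Add(29606, Mul(-1, Mul(-483, 3))) = Add(29606, Mul(-1, -1449)) = Add(29606, 1449) = 31055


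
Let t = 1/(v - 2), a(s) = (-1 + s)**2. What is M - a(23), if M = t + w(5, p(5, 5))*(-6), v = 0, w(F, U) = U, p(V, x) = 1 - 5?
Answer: -921/2 ≈ -460.50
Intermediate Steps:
p(V, x) = -4
t = -1/2 (t = 1/(0 - 2) = 1/(-2) = -1/2 ≈ -0.50000)
M = 47/2 (M = -1/2 - 4*(-6) = -1/2 + 24 = 47/2 ≈ 23.500)
M - a(23) = 47/2 - (-1 + 23)**2 = 47/2 - 1*22**2 = 47/2 - 1*484 = 47/2 - 484 = -921/2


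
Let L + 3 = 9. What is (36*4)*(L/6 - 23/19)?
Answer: -576/19 ≈ -30.316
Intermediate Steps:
L = 6 (L = -3 + 9 = 6)
(36*4)*(L/6 - 23/19) = (36*4)*(6/6 - 23/19) = 144*(6*(1/6) - 23*1/19) = 144*(1 - 23/19) = 144*(-4/19) = -576/19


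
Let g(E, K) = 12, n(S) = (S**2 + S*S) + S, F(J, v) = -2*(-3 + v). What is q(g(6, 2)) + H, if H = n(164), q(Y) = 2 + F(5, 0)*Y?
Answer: 54030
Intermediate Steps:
F(J, v) = 6 - 2*v
n(S) = S + 2*S**2 (n(S) = (S**2 + S**2) + S = 2*S**2 + S = S + 2*S**2)
q(Y) = 2 + 6*Y (q(Y) = 2 + (6 - 2*0)*Y = 2 + (6 + 0)*Y = 2 + 6*Y)
H = 53956 (H = 164*(1 + 2*164) = 164*(1 + 328) = 164*329 = 53956)
q(g(6, 2)) + H = (2 + 6*12) + 53956 = (2 + 72) + 53956 = 74 + 53956 = 54030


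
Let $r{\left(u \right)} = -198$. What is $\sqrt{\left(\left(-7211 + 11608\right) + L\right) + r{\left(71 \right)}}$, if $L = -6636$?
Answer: $i \sqrt{2437} \approx 49.366 i$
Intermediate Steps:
$\sqrt{\left(\left(-7211 + 11608\right) + L\right) + r{\left(71 \right)}} = \sqrt{\left(\left(-7211 + 11608\right) - 6636\right) - 198} = \sqrt{\left(4397 - 6636\right) - 198} = \sqrt{-2239 - 198} = \sqrt{-2437} = i \sqrt{2437}$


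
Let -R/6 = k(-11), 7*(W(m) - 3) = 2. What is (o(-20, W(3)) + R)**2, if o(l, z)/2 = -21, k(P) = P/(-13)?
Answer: 374544/169 ≈ 2216.2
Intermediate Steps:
W(m) = 23/7 (W(m) = 3 + (1/7)*2 = 3 + 2/7 = 23/7)
k(P) = -P/13 (k(P) = P*(-1/13) = -P/13)
o(l, z) = -42 (o(l, z) = 2*(-21) = -42)
R = -66/13 (R = -(-6)*(-11)/13 = -6*11/13 = -66/13 ≈ -5.0769)
(o(-20, W(3)) + R)**2 = (-42 - 66/13)**2 = (-612/13)**2 = 374544/169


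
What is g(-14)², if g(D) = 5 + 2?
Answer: 49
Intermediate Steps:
g(D) = 7
g(-14)² = 7² = 49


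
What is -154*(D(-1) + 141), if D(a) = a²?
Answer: -21868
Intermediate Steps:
-154*(D(-1) + 141) = -154*((-1)² + 141) = -154*(1 + 141) = -154*142 = -21868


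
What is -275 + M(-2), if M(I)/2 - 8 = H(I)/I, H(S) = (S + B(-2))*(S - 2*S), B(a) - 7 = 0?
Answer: -269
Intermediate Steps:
B(a) = 7 (B(a) = 7 + 0 = 7)
H(S) = -S*(7 + S) (H(S) = (S + 7)*(S - 2*S) = (7 + S)*(-S) = -S*(7 + S))
M(I) = 2 - 2*I (M(I) = 16 + 2*((-I*(7 + I))/I) = 16 + 2*(-7 - I) = 16 + (-14 - 2*I) = 2 - 2*I)
-275 + M(-2) = -275 + (2 - 2*(-2)) = -275 + (2 + 4) = -275 + 6 = -269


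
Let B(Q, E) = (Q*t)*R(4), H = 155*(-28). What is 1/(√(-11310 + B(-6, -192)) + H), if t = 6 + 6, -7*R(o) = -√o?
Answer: -15190/65964257 - I*√555198/131928514 ≈ -0.00023028 - 5.6479e-6*I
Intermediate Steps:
R(o) = √o/7 (R(o) = -(-1)*√o/7 = √o/7)
H = -4340
t = 12
B(Q, E) = 24*Q/7 (B(Q, E) = (Q*12)*(√4/7) = (12*Q)*((⅐)*2) = (12*Q)*(2/7) = 24*Q/7)
1/(√(-11310 + B(-6, -192)) + H) = 1/(√(-11310 + (24/7)*(-6)) - 4340) = 1/(√(-11310 - 144/7) - 4340) = 1/(√(-79314/7) - 4340) = 1/(I*√555198/7 - 4340) = 1/(-4340 + I*√555198/7)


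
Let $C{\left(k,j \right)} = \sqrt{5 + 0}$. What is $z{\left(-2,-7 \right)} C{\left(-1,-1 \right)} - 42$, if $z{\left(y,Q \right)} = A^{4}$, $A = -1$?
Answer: $-42 + \sqrt{5} \approx -39.764$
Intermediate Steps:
$C{\left(k,j \right)} = \sqrt{5}$
$z{\left(y,Q \right)} = 1$ ($z{\left(y,Q \right)} = \left(-1\right)^{4} = 1$)
$z{\left(-2,-7 \right)} C{\left(-1,-1 \right)} - 42 = 1 \sqrt{5} - 42 = \sqrt{5} - 42 = -42 + \sqrt{5}$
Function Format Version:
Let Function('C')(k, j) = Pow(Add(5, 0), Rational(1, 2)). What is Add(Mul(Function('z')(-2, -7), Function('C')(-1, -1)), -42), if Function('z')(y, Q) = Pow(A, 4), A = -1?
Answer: Add(-42, Pow(5, Rational(1, 2))) ≈ -39.764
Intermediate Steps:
Function('C')(k, j) = Pow(5, Rational(1, 2))
Function('z')(y, Q) = 1 (Function('z')(y, Q) = Pow(-1, 4) = 1)
Add(Mul(Function('z')(-2, -7), Function('C')(-1, -1)), -42) = Add(Mul(1, Pow(5, Rational(1, 2))), -42) = Add(Pow(5, Rational(1, 2)), -42) = Add(-42, Pow(5, Rational(1, 2)))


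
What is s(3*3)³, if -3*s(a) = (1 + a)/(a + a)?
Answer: -125/19683 ≈ -0.0063507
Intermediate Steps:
s(a) = -(1 + a)/(6*a) (s(a) = -(1 + a)/(3*(a + a)) = -(1 + a)/(3*(2*a)) = -(1 + a)*1/(2*a)/3 = -(1 + a)/(6*a))
s(3*3)³ = ((-1 - 3*3)/(6*((3*3))))³ = ((⅙)*(-1 - 1*9)/9)³ = ((⅙)*(⅑)*(-1 - 9))³ = ((⅙)*(⅑)*(-10))³ = (-5/27)³ = -125/19683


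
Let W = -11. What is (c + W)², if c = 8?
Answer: 9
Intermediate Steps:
(c + W)² = (8 - 11)² = (-3)² = 9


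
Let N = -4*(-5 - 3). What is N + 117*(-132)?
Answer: -15412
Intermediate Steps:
N = 32 (N = -4*(-8) = 32)
N + 117*(-132) = 32 + 117*(-132) = 32 - 15444 = -15412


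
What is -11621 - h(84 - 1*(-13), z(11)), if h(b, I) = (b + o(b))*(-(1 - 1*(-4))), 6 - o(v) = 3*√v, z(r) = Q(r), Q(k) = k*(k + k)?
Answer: -11106 - 15*√97 ≈ -11254.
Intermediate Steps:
Q(k) = 2*k² (Q(k) = k*(2*k) = 2*k²)
z(r) = 2*r²
o(v) = 6 - 3*√v
h(b, I) = -30 - 5*b + 15*√b (h(b, I) = (b + (6 - 3*√b))*(-(1 - 1*(-4))) = (6 + b - 3*√b)*(-(1 + 4)) = (6 + b - 3*√b)*(-1*5) = (6 + b - 3*√b)*(-5) = -30 - 5*b + 15*√b)
-11621 - h(84 - 1*(-13), z(11)) = -11621 - (-30 - 5*(84 - 1*(-13)) + 15*√(84 - 1*(-13))) = -11621 - (-30 - 5*(84 + 13) + 15*√(84 + 13)) = -11621 - (-30 - 5*97 + 15*√97) = -11621 - (-30 - 485 + 15*√97) = -11621 - (-515 + 15*√97) = -11621 + (515 - 15*√97) = -11106 - 15*√97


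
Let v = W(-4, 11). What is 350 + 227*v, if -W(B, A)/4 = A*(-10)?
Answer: 100230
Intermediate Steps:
W(B, A) = 40*A (W(B, A) = -4*A*(-10) = -(-40)*A = 40*A)
v = 440 (v = 40*11 = 440)
350 + 227*v = 350 + 227*440 = 350 + 99880 = 100230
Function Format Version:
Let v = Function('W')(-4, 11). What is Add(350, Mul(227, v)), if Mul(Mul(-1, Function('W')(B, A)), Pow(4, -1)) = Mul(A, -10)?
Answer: 100230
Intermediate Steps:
Function('W')(B, A) = Mul(40, A) (Function('W')(B, A) = Mul(-4, Mul(A, -10)) = Mul(-4, Mul(-10, A)) = Mul(40, A))
v = 440 (v = Mul(40, 11) = 440)
Add(350, Mul(227, v)) = Add(350, Mul(227, 440)) = Add(350, 99880) = 100230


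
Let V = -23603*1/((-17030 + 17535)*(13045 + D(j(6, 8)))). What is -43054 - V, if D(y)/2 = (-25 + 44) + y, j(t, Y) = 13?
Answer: -285019393827/6620045 ≈ -43054.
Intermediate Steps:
D(y) = 38 + 2*y (D(y) = 2*((-25 + 44) + y) = 2*(19 + y) = 38 + 2*y)
V = -23603/6620045 (V = -23603*1/((-17030 + 17535)*(13045 + (38 + 2*13))) = -23603*1/(505*(13045 + (38 + 26))) = -23603*1/(505*(13045 + 64)) = -23603/(13109*505) = -23603/6620045 ≈ -0.0035654)
-43054 - V = -43054 - 1*(-23603/6620045) = -43054 + 23603/6620045 = -285019393827/6620045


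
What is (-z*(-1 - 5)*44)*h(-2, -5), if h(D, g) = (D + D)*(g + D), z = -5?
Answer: -36960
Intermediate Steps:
h(D, g) = 2*D*(D + g) (h(D, g) = (2*D)*(D + g) = 2*D*(D + g))
(-z*(-1 - 5)*44)*h(-2, -5) = (-(-5)*(-1 - 5)*44)*(2*(-2)*(-2 - 5)) = (-(-5)*(-6)*44)*(2*(-2)*(-7)) = (-1*30*44)*28 = -30*44*28 = -1320*28 = -36960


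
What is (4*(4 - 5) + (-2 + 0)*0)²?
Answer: 16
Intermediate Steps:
(4*(4 - 5) + (-2 + 0)*0)² = (4*(-1) - 2*0)² = (-4 + 0)² = (-4)² = 16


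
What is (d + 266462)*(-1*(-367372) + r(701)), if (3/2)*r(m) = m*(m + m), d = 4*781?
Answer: 275671454640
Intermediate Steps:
d = 3124
r(m) = 4*m**2/3 (r(m) = 2*(m*(m + m))/3 = 2*(m*(2*m))/3 = 2*(2*m**2)/3 = 4*m**2/3)
(d + 266462)*(-1*(-367372) + r(701)) = (3124 + 266462)*(-1*(-367372) + (4/3)*701**2) = 269586*(367372 + (4/3)*491401) = 269586*(367372 + 1965604/3) = 269586*(3067720/3) = 275671454640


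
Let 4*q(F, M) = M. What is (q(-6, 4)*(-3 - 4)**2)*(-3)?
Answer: -147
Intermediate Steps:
q(F, M) = M/4
(q(-6, 4)*(-3 - 4)**2)*(-3) = (((1/4)*4)*(-3 - 4)**2)*(-3) = (1*(-7)**2)*(-3) = (1*49)*(-3) = 49*(-3) = -147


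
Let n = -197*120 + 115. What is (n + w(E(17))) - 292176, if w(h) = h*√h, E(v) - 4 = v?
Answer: -315701 + 21*√21 ≈ -3.1561e+5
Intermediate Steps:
E(v) = 4 + v
n = -23525 (n = -23640 + 115 = -23525)
w(h) = h^(3/2)
(n + w(E(17))) - 292176 = (-23525 + (4 + 17)^(3/2)) - 292176 = (-23525 + 21^(3/2)) - 292176 = (-23525 + 21*√21) - 292176 = -315701 + 21*√21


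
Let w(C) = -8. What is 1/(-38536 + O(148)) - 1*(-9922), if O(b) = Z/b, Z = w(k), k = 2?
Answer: 14147124911/1425834 ≈ 9922.0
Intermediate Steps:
Z = -8
O(b) = -8/b
1/(-38536 + O(148)) - 1*(-9922) = 1/(-38536 - 8/148) - 1*(-9922) = 1/(-38536 - 8*1/148) + 9922 = 1/(-38536 - 2/37) + 9922 = 1/(-1425834/37) + 9922 = -37/1425834 + 9922 = 14147124911/1425834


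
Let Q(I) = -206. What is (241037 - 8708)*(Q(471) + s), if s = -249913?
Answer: -58109897151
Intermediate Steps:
(241037 - 8708)*(Q(471) + s) = (241037 - 8708)*(-206 - 249913) = 232329*(-250119) = -58109897151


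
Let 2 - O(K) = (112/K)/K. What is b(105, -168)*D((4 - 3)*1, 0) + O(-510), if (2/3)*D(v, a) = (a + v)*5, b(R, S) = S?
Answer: -81801478/65025 ≈ -1258.0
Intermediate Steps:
D(v, a) = 15*a/2 + 15*v/2 (D(v, a) = 3*((a + v)*5)/2 = 3*(5*a + 5*v)/2 = 15*a/2 + 15*v/2)
O(K) = 2 - 112/K² (O(K) = 2 - 112/K/K = 2 - 112/K²)
b(105, -168)*D((4 - 3)*1, 0) + O(-510) = -168*((15/2)*0 + 15*((4 - 3)*1)/2) + (2 - 112/(-510)²) = -168*(0 + 15*(1*1)/2) + (2 - 112*1/260100) = -168*(0 + (15/2)*1) + (2 - 28/65025) = -168*(0 + 15/2) + 130022/65025 = -168*15/2 + 130022/65025 = -1260 + 130022/65025 = -81801478/65025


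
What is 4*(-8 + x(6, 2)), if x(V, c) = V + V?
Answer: 16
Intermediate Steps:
x(V, c) = 2*V
4*(-8 + x(6, 2)) = 4*(-8 + 2*6) = 4*(-8 + 12) = 4*4 = 16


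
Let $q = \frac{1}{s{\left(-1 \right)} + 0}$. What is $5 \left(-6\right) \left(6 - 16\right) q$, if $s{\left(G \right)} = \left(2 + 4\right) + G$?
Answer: $60$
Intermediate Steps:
$s{\left(G \right)} = 6 + G$
$q = \frac{1}{5}$ ($q = \frac{1}{\left(6 - 1\right) + 0} = \frac{1}{5 + 0} = \frac{1}{5} \approx 0.2$)
$5 \left(-6\right) \left(6 - 16\right) q = 5 \left(-6\right) \left(6 - 16\right) \frac{1}{5} = \left(-30\right) \left(-10\right) \frac{1}{5} = 300 \cdot \frac{1}{5} = 60$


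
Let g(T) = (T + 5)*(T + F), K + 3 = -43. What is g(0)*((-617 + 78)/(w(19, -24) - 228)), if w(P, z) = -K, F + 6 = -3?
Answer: -3465/26 ≈ -133.27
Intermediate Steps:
K = -46 (K = -3 - 43 = -46)
F = -9 (F = -6 - 3 = -9)
w(P, z) = 46 (w(P, z) = -1*(-46) = 46)
g(T) = (-9 + T)*(5 + T) (g(T) = (T + 5)*(T - 9) = (5 + T)*(-9 + T) = (-9 + T)*(5 + T))
g(0)*((-617 + 78)/(w(19, -24) - 228)) = (-45 + 0² - 4*0)*((-617 + 78)/(46 - 228)) = (-45 + 0 + 0)*(-539/(-182)) = -(-24255)*(-1)/182 = -45*77/26 = -3465/26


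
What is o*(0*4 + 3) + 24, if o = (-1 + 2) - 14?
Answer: -15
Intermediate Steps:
o = -13 (o = 1 - 14 = -13)
o*(0*4 + 3) + 24 = -13*(0*4 + 3) + 24 = -13*(0 + 3) + 24 = -13*3 + 24 = -39 + 24 = -15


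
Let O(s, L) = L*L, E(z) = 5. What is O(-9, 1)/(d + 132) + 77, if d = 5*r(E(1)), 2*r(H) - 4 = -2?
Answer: 10550/137 ≈ 77.007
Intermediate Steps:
r(H) = 1 (r(H) = 2 + (½)*(-2) = 2 - 1 = 1)
O(s, L) = L²
d = 5 (d = 5*1 = 5)
O(-9, 1)/(d + 132) + 77 = 1²/(5 + 132) + 77 = 1/137 + 77 = 10550/137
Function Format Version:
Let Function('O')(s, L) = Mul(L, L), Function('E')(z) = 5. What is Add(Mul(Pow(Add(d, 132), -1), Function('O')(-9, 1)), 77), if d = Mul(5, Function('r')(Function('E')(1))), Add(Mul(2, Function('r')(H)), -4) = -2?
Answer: Rational(10550, 137) ≈ 77.007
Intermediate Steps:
Function('r')(H) = 1 (Function('r')(H) = Add(2, Mul(Rational(1, 2), -2)) = Add(2, -1) = 1)
Function('O')(s, L) = Pow(L, 2)
d = 5 (d = Mul(5, 1) = 5)
Add(Mul(Pow(Add(d, 132), -1), Function('O')(-9, 1)), 77) = Add(Mul(Pow(Add(5, 132), -1), Pow(1, 2)), 77) = Add(Mul(Pow(137, -1), 1), 77) = Add(Mul(Rational(1, 137), 1), 77) = Add(Rational(1, 137), 77) = Rational(10550, 137)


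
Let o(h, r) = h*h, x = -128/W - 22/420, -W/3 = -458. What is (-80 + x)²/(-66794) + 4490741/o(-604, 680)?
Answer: 9559306156673303847/782687480662469200 ≈ 12.213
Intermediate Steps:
W = 1374 (W = -3*(-458) = 1374)
x = -2333/16030 (x = -128/1374 - 22/420 = -128*1/1374 - 22*1/420 = -64/687 - 11/210 = -2333/16030 ≈ -0.14554)
o(h, r) = h²
(-80 + x)²/(-66794) + 4490741/o(-604, 680) = (-80 - 2333/16030)²/(-66794) + 4490741/((-604)²) = (-1284733/16030)²*(-1/66794) + 4490741/364816 = (1650538881289/256960900)*(-1/66794) + 4490741*(1/364816) = -1650538881289/17163446354600 + 4490741/364816 = 9559306156673303847/782687480662469200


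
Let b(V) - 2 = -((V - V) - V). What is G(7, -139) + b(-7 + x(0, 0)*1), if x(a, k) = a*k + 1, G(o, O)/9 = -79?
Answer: -715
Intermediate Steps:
G(o, O) = -711 (G(o, O) = 9*(-79) = -711)
x(a, k) = 1 + a*k
b(V) = 2 + V (b(V) = 2 - ((V - V) - V) = 2 - (0 - V) = 2 - (-1)*V = 2 + V)
G(7, -139) + b(-7 + x(0, 0)*1) = -711 + (2 + (-7 + (1 + 0*0)*1)) = -711 + (2 + (-7 + (1 + 0)*1)) = -711 + (2 + (-7 + 1*1)) = -711 + (2 + (-7 + 1)) = -711 + (2 - 6) = -711 - 4 = -715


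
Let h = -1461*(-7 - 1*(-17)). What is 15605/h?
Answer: -3121/2922 ≈ -1.0681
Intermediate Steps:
h = -14610 (h = -1461*(-7 + 17) = -1461*10 = -14610)
15605/h = 15605/(-14610) = 15605*(-1/14610) = -3121/2922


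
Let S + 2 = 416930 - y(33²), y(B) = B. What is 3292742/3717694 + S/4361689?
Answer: 7953939358252/8107712512583 ≈ 0.98103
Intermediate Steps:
S = 415839 (S = -2 + (416930 - 1*33²) = -2 + (416930 - 1*1089) = -2 + (416930 - 1089) = -2 + 415841 = 415839)
3292742/3717694 + S/4361689 = 3292742/3717694 + 415839/4361689 = 3292742*(1/3717694) + 415839*(1/4361689) = 1646371/1858847 + 415839/4361689 = 7953939358252/8107712512583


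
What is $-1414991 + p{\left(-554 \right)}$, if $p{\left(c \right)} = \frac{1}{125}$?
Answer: $- \frac{176873874}{125} \approx -1.415 \cdot 10^{6}$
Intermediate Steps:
$p{\left(c \right)} = \frac{1}{125}$
$-1414991 + p{\left(-554 \right)} = -1414991 + \frac{1}{125} = - \frac{176873874}{125}$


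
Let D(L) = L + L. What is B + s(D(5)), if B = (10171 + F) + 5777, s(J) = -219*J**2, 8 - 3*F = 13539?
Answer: -31387/3 ≈ -10462.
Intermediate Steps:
F = -13531/3 (F = 8/3 - 1/3*13539 = 8/3 - 4513 = -13531/3 ≈ -4510.3)
D(L) = 2*L
B = 34313/3 (B = (10171 - 13531/3) + 5777 = 16982/3 + 5777 = 34313/3 ≈ 11438.)
B + s(D(5)) = 34313/3 - 219*(2*5)**2 = 34313/3 - 219*10**2 = 34313/3 - 219*100 = 34313/3 - 21900 = -31387/3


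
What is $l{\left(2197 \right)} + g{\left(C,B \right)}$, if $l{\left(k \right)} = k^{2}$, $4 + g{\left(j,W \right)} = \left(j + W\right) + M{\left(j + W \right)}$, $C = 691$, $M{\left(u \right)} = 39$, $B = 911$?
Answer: $4828446$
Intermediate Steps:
$g{\left(j,W \right)} = 35 + W + j$ ($g{\left(j,W \right)} = -4 + \left(\left(j + W\right) + 39\right) = -4 + \left(\left(W + j\right) + 39\right) = -4 + \left(39 + W + j\right) = 35 + W + j$)
$l{\left(2197 \right)} + g{\left(C,B \right)} = 2197^{2} + \left(35 + 911 + 691\right) = 4826809 + 1637 = 4828446$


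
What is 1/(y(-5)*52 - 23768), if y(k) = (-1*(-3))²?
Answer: -1/23300 ≈ -4.2918e-5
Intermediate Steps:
y(k) = 9 (y(k) = 3² = 9)
1/(y(-5)*52 - 23768) = 1/(9*52 - 23768) = 1/(468 - 23768) = 1/(-23300) = -1/23300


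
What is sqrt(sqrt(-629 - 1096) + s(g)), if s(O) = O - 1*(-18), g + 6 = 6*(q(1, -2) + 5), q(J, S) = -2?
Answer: sqrt(30 + 5*I*sqrt(69)) ≈ 6.3732 + 3.2584*I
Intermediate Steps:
g = 12 (g = -6 + 6*(-2 + 5) = -6 + 6*3 = -6 + 18 = 12)
s(O) = 18 + O (s(O) = O + 18 = 18 + O)
sqrt(sqrt(-629 - 1096) + s(g)) = sqrt(sqrt(-629 - 1096) + (18 + 12)) = sqrt(sqrt(-1725) + 30) = sqrt(5*I*sqrt(69) + 30) = sqrt(30 + 5*I*sqrt(69))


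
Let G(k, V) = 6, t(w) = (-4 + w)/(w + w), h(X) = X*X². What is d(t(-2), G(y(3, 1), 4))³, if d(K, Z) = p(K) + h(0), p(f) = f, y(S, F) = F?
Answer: 27/8 ≈ 3.3750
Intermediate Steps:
h(X) = X³
t(w) = (-4 + w)/(2*w) (t(w) = (-4 + w)/((2*w)) = (-4 + w)*(1/(2*w)) = (-4 + w)/(2*w))
d(K, Z) = K (d(K, Z) = K + 0³ = K + 0 = K)
d(t(-2), G(y(3, 1), 4))³ = ((½)*(-4 - 2)/(-2))³ = ((½)*(-½)*(-6))³ = (3/2)³ = 27/8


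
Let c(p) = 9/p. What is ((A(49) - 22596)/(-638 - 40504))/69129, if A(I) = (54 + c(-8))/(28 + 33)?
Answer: 3675475/462641131728 ≈ 7.9445e-6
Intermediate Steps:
A(I) = 423/488 (A(I) = (54 + 9/(-8))/(28 + 33) = (54 + 9*(-⅛))/61 = (54 - 9/8)*(1/61) = (423/8)*(1/61) = 423/488)
((A(49) - 22596)/(-638 - 40504))/69129 = ((423/488 - 22596)/(-638 - 40504))/69129 = -11026425/488/(-41142)*(1/69129) = -11026425/488*(-1/41142)*(1/69129) = (3675475/6692432)*(1/69129) = 3675475/462641131728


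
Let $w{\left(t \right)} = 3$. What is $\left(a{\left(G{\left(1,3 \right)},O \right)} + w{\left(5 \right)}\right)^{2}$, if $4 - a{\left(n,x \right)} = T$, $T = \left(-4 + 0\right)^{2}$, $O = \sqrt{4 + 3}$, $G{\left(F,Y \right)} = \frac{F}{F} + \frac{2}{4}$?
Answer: $81$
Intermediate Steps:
$G{\left(F,Y \right)} = \frac{3}{2}$ ($G{\left(F,Y \right)} = 1 + 2 \cdot \frac{1}{4} = 1 + \frac{1}{2} = \frac{3}{2}$)
$O = \sqrt{7} \approx 2.6458$
$T = 16$ ($T = \left(-4\right)^{2} = 16$)
$a{\left(n,x \right)} = -12$ ($a{\left(n,x \right)} = 4 - 16 = -12$)
$\left(a{\left(G{\left(1,3 \right)},O \right)} + w{\left(5 \right)}\right)^{2} = \left(-12 + 3\right)^{2} = \left(-9\right)^{2} = 81$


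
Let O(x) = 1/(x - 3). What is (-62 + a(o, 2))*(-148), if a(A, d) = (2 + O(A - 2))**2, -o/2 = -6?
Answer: 416324/49 ≈ 8496.4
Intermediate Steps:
o = 12 (o = -2*(-6) = 12)
O(x) = 1/(-3 + x)
a(A, d) = (2 + 1/(-5 + A))**2 (a(A, d) = (2 + 1/(-3 + (A - 2)))**2 = (2 + 1/(-3 + (-2 + A)))**2 = (2 + 1/(-5 + A))**2)
(-62 + a(o, 2))*(-148) = (-62 + (-9 + 2*12)**2/(-5 + 12)**2)*(-148) = (-62 + (-9 + 24)**2/7**2)*(-148) = (-62 + 15**2*(1/49))*(-148) = (-62 + 225*(1/49))*(-148) = (-62 + 225/49)*(-148) = -2813/49*(-148) = 416324/49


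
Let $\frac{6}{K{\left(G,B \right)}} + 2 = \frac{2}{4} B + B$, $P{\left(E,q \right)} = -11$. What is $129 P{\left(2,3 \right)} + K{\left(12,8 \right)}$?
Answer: $- \frac{7092}{5} \approx -1418.4$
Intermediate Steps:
$K{\left(G,B \right)} = \frac{6}{-2 + \frac{3 B}{2}}$ ($K{\left(G,B \right)} = \frac{6}{-2 + \left(\frac{2}{4} B + B\right)} = \frac{6}{-2 + \left(2 \cdot \frac{1}{4} B + B\right)} = \frac{6}{-2 + \left(\frac{B}{2} + B\right)} = \frac{6}{-2 + \frac{3 B}{2}}$)
$129 P{\left(2,3 \right)} + K{\left(12,8 \right)} = 129 \left(-11\right) + \frac{12}{-4 + 3 \cdot 8} = -1419 + \frac{12}{-4 + 24} = -1419 + \frac{12}{20} = -1419 + 12 \cdot \frac{1}{20} = -1419 + \frac{3}{5} = - \frac{7092}{5}$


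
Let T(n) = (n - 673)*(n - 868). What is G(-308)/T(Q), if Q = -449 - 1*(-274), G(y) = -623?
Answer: -89/126352 ≈ -0.00070438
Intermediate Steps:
Q = -175 (Q = -449 + 274 = -175)
T(n) = (-868 + n)*(-673 + n) (T(n) = (-673 + n)*(-868 + n) = (-868 + n)*(-673 + n))
G(-308)/T(Q) = -623/(584164 + (-175)**2 - 1541*(-175)) = -623/(584164 + 30625 + 269675) = -623/884464 = -623*1/884464 = -89/126352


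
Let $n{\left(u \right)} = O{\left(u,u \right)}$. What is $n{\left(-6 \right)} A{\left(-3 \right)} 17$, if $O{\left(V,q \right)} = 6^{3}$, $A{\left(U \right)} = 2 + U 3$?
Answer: $-25704$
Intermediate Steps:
$A{\left(U \right)} = 2 + 3 U$
$O{\left(V,q \right)} = 216$
$n{\left(u \right)} = 216$
$n{\left(-6 \right)} A{\left(-3 \right)} 17 = 216 \left(2 + 3 \left(-3\right)\right) 17 = 216 \left(2 - 9\right) 17 = 216 \left(-7\right) 17 = \left(-1512\right) 17 = -25704$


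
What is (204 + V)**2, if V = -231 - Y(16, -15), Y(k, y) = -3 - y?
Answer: 1521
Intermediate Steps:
V = -243 (V = -231 - (-3 - 1*(-15)) = -231 - (-3 + 15) = -231 - 1*12 = -231 - 12 = -243)
(204 + V)**2 = (204 - 243)**2 = (-39)**2 = 1521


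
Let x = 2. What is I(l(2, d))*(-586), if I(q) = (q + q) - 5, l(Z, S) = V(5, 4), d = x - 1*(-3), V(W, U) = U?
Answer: -1758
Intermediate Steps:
d = 5 (d = 2 - 1*(-3) = 2 + 3 = 5)
l(Z, S) = 4
I(q) = -5 + 2*q (I(q) = 2*q - 5 = -5 + 2*q)
I(l(2, d))*(-586) = (-5 + 2*4)*(-586) = (-5 + 8)*(-586) = 3*(-586) = -1758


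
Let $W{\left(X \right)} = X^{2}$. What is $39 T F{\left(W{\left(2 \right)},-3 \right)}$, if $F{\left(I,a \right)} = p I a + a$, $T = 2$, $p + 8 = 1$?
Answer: $6318$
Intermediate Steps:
$p = -7$ ($p = -8 + 1 = -7$)
$F{\left(I,a \right)} = a - 7 I a$ ($F{\left(I,a \right)} = - 7 I a + a = a - 7 I a$)
$39 T F{\left(W{\left(2 \right)},-3 \right)} = 39 \cdot 2 \left(- 3 \left(1 - 7 \cdot 2^{2}\right)\right) = 78 \left(- 3 \left(1 - 28\right)\right) = 78 \left(\left(-3\right) \left(-27\right)\right) = 78 \cdot 81 = 6318$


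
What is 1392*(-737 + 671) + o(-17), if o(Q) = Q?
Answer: -91889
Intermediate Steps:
1392*(-737 + 671) + o(-17) = 1392*(-737 + 671) - 17 = 1392*(-66) - 17 = -91872 - 17 = -91889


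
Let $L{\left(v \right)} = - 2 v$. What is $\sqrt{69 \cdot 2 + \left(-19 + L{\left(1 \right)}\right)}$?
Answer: $3 \sqrt{13} \approx 10.817$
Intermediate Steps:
$\sqrt{69 \cdot 2 + \left(-19 + L{\left(1 \right)}\right)} = \sqrt{69 \cdot 2 - 21} = \sqrt{138 - 21} = \sqrt{117} = 3 \sqrt{13}$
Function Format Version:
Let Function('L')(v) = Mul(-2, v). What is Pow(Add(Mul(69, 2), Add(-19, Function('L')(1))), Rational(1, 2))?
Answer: Mul(3, Pow(13, Rational(1, 2))) ≈ 10.817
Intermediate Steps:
Pow(Add(Mul(69, 2), Add(-19, Function('L')(1))), Rational(1, 2)) = Pow(Add(Mul(69, 2), Add(-19, Mul(-2, 1))), Rational(1, 2)) = Pow(Add(138, Add(-19, -2)), Rational(1, 2)) = Pow(Add(138, -21), Rational(1, 2)) = Pow(117, Rational(1, 2)) = Mul(3, Pow(13, Rational(1, 2)))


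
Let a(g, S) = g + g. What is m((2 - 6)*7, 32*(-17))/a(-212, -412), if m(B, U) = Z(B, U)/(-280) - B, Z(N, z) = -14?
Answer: -561/8480 ≈ -0.066156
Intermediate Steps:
m(B, U) = 1/20 - B (m(B, U) = -14/(-280) - B = -14*(-1/280) - B = 1/20 - B)
a(g, S) = 2*g
m((2 - 6)*7, 32*(-17))/a(-212, -412) = (1/20 - (2 - 6)*7)/((2*(-212))) = (1/20 - (-4)*7)/(-424) = (1/20 - 1*(-28))*(-1/424) = (1/20 + 28)*(-1/424) = (561/20)*(-1/424) = -561/8480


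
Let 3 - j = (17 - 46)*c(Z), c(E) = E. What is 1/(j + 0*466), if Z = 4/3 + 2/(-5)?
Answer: 15/451 ≈ 0.033259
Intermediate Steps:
Z = 14/15 (Z = 4*(1/3) + 2*(-1/5) = 4/3 - 2/5 = 14/15 ≈ 0.93333)
j = 451/15 (j = 3 - (17 - 46)*14/15 = 3 - (-29)*14/15 = 3 - 1*(-406/15) = 3 + 406/15 = 451/15 ≈ 30.067)
1/(j + 0*466) = 1/(451/15 + 0*466) = 1/(451/15 + 0) = 1/(451/15) = 15/451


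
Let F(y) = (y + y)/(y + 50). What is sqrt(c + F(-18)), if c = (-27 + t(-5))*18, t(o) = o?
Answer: 9*I*sqrt(114)/4 ≈ 24.023*I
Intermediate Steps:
F(y) = 2*y/(50 + y) (F(y) = (2*y)/(50 + y) = 2*y/(50 + y))
c = -576 (c = (-27 - 5)*18 = -32*18 = -576)
sqrt(c + F(-18)) = sqrt(-576 + 2*(-18)/(50 - 18)) = sqrt(-576 + 2*(-18)/32) = sqrt(-576 + 2*(-18)*(1/32)) = sqrt(-576 - 9/8) = sqrt(-4617/8) = 9*I*sqrt(114)/4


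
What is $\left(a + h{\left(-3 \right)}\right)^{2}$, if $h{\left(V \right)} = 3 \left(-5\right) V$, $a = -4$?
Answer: $1681$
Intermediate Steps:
$h{\left(V \right)} = - 15 V$
$\left(a + h{\left(-3 \right)}\right)^{2} = \left(-4 - -45\right)^{2} = \left(-4 + 45\right)^{2} = 41^{2} = 1681$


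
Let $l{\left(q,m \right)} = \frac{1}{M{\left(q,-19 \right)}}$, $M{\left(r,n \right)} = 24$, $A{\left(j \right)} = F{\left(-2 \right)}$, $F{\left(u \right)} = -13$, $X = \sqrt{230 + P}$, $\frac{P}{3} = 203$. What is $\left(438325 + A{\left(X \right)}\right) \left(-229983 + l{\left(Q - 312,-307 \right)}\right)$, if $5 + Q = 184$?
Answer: $-100804290433$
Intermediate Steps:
$P = 609$ ($P = 3 \cdot 203 = 609$)
$Q = 179$ ($Q = -5 + 184 = 179$)
$X = \sqrt{839}$ ($X = \sqrt{230 + 609} = \sqrt{839} \approx 28.965$)
$A{\left(j \right)} = -13$
$l{\left(q,m \right)} = \frac{1}{24}$
$\left(438325 + A{\left(X \right)}\right) \left(-229983 + l{\left(Q - 312,-307 \right)}\right) = \left(438325 - 13\right) \left(-229983 + \frac{1}{24}\right) = 438312 \left(- \frac{5519591}{24}\right) = -100804290433$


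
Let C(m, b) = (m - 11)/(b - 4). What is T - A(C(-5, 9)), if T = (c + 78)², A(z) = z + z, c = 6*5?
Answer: 58352/5 ≈ 11670.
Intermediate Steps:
c = 30
C(m, b) = (-11 + m)/(-4 + b)
A(z) = 2*z
T = 11664 (T = (30 + 78)² = 108² = 11664)
T - A(C(-5, 9)) = 11664 - 2*(-11 - 5)/(-4 + 9) = 11664 - 2*-16/5 = 11664 - 2*(⅕)*(-16) = 11664 - 2*(-16)/5 = 11664 - 1*(-32/5) = 11664 + 32/5 = 58352/5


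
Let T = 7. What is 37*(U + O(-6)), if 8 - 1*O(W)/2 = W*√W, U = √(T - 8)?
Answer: 592 + 37*I + 444*I*√6 ≈ 592.0 + 1124.6*I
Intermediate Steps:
U = I (U = √(7 - 8) = √(-1) = I ≈ 1.0*I)
O(W) = 16 - 2*W^(3/2) (O(W) = 16 - 2*W*√W = 16 - 2*W^(3/2))
37*(U + O(-6)) = 37*(I + (16 - (-12)*I*√6)) = 37*(I + (16 + 12*I*√6)) = 37*(16 + I + 12*I*√6) = 592 + 37*I + 444*I*√6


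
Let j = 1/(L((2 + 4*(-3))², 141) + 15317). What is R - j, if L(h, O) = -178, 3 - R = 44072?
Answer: -667160592/15139 ≈ -44069.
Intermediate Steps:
R = -44069 (R = 3 - 1*44072 = 3 - 44072 = -44069)
j = 1/15139 (j = 1/(-178 + 15317) = 1/15139 ≈ 6.6055e-5)
R - j = -44069 - 1*1/15139 = -44069 - 1/15139 = -667160592/15139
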